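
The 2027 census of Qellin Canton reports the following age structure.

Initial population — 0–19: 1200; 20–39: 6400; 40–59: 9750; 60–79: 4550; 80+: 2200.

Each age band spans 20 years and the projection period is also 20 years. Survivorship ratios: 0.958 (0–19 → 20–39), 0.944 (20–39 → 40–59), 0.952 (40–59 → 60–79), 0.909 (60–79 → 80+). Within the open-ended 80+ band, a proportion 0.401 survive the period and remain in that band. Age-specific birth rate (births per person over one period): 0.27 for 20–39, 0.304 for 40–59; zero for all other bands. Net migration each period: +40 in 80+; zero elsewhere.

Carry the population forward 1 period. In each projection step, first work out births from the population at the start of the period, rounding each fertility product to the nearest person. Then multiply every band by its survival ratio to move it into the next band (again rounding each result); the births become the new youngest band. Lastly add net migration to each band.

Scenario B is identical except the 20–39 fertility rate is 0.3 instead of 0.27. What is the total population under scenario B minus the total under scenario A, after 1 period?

— Period 1 —
Births: 6400 × 0.27 = 1728, 9750 × 0.304 = 2964 — total 4692
20–39: 1200 × 0.958 = 1150
40–59: 6400 × 0.944 = 6042
60–79: 9750 × 0.952 = 9282
80+: 4550 × 0.909 + 2200 × 0.401 = 4136 + 882 = 5018
Net migration: 80+ + 40 → 5058
End of period: [4692, 1150, 6042, 9282, 5058]
Scenario A total after 1 period: 26224
Scenario B projection —
— Period 1 —
Births: 6400 × 0.3 = 1920, 9750 × 0.304 = 2964 — total 4884
20–39: 1200 × 0.958 = 1150
40–59: 6400 × 0.944 = 6042
60–79: 9750 × 0.952 = 9282
80+: 4550 × 0.909 + 2200 × 0.401 = 4136 + 882 = 5018
Net migration: 80+ + 40 → 5058
End of period: [4884, 1150, 6042, 9282, 5058]
Scenario B total after 1 period: 26416
Difference B − A = 26416 − 26224 = 192

192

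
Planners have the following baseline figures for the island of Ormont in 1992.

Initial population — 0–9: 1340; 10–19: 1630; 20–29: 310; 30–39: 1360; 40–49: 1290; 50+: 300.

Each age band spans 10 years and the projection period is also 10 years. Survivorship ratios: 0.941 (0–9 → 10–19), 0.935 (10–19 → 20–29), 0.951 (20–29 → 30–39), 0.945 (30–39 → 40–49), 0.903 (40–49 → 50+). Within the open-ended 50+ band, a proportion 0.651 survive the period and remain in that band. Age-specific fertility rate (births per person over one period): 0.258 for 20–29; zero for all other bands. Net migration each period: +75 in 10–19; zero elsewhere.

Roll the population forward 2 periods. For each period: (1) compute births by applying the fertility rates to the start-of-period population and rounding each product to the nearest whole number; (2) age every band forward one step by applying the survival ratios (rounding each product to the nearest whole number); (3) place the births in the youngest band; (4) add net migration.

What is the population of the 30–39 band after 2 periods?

After projecting period 1:
Births: 310 × 0.258 = 80
10–19: 1340 × 0.941 = 1261
20–29: 1630 × 0.935 = 1524
30–39: 310 × 0.951 = 295
40–49: 1360 × 0.945 = 1285
50+: 1290 × 0.903 + 300 × 0.651 = 1165 + 195 = 1360
Net migration: 10–19 + 75 → 1336
Giving 80 / 1336 / 1524 / 295 / 1285 / 1360.
After projecting period 2:
Births: 1524 × 0.258 = 393
10–19: 80 × 0.941 = 75
20–29: 1336 × 0.935 = 1249
30–39: 1524 × 0.951 = 1449
40–49: 295 × 0.945 = 279
50+: 1285 × 0.903 + 1360 × 0.651 = 1160 + 885 = 2045
Net migration: 10–19 + 75 → 150
Giving 393 / 150 / 1249 / 1449 / 279 / 2045.

1449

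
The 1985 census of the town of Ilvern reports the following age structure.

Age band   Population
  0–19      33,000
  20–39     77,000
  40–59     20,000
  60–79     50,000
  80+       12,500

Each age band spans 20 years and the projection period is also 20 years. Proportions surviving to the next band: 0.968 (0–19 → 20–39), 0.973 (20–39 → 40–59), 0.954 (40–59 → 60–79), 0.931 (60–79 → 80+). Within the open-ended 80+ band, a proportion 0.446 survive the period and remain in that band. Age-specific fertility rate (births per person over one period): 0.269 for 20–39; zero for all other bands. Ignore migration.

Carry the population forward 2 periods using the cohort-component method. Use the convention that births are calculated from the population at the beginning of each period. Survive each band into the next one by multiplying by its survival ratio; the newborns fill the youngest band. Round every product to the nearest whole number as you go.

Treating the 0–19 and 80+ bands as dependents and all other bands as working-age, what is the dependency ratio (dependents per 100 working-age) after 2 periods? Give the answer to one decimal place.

[period 1]
Births: 77000 × 0.269 = 20713
20–39: 33000 × 0.968 = 31944
40–59: 77000 × 0.973 = 74921
60–79: 20000 × 0.954 = 19080
80+: 50000 × 0.931 + 12500 × 0.446 = 46550 + 5575 = 52125
Population now: 0–19=20713, 20–39=31944, 40–59=74921, 60–79=19080, 80+=52125
[period 2]
Births: 31944 × 0.269 = 8593
20–39: 20713 × 0.968 = 20050
40–59: 31944 × 0.973 = 31082
60–79: 74921 × 0.954 = 71475
80+: 19080 × 0.931 + 52125 × 0.446 = 17763 + 23248 = 41011
Population now: 0–19=8593, 20–39=20050, 40–59=31082, 60–79=71475, 80+=41011
Dependents (band 0–19 + band 80+) = 8593 + 41011 = 49604; working-age = 122607; ratio = 49604/122607 × 100 = 40.5

40.5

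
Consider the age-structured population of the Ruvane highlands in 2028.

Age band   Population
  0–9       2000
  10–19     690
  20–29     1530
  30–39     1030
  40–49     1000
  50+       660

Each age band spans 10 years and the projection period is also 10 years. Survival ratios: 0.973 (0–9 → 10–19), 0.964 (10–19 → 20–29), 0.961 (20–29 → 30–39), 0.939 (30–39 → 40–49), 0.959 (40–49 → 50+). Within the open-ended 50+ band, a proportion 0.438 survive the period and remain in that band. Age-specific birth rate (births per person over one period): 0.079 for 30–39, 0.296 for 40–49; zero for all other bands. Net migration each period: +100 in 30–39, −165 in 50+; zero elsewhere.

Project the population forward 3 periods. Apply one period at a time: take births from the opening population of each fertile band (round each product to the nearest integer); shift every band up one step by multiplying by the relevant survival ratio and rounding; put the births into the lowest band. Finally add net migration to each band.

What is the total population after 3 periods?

5634

Numbering the groups 1..6 from youngest to oldest:
Period 1:
Births: 1030 × 0.079 = 81 ; 1000 × 0.296 = 296 → 377
Group 2: 2000 × 0.973 = 1946
Group 3: 690 × 0.964 = 665
Group 4: 1530 × 0.961 = 1470
Group 5: 1030 × 0.939 = 967
Group 6: 1000 × 0.959 + 660 × 0.438 = 959 + 289 = 1248
Net migration: Group 4 + 100 → 1570; Group 6 − 165 → 1083
End of period: [377, 1946, 665, 1570, 967, 1083]
Period 2:
Births: 1570 × 0.079 = 124 ; 967 × 0.296 = 286 → 410
Group 2: 377 × 0.973 = 367
Group 3: 1946 × 0.964 = 1876
Group 4: 665 × 0.961 = 639
Group 5: 1570 × 0.939 = 1474
Group 6: 967 × 0.959 + 1083 × 0.438 = 927 + 474 = 1401
Net migration: Group 4 + 100 → 739; Group 6 − 165 → 1236
End of period: [410, 367, 1876, 739, 1474, 1236]
Period 3:
Births: 739 × 0.079 = 58 ; 1474 × 0.296 = 436 → 494
Group 2: 410 × 0.973 = 399
Group 3: 367 × 0.964 = 354
Group 4: 1876 × 0.961 = 1803
Group 5: 739 × 0.939 = 694
Group 6: 1474 × 0.959 + 1236 × 0.438 = 1414 + 541 = 1955
Net migration: Group 4 + 100 → 1903; Group 6 − 165 → 1790
End of period: [494, 399, 354, 1903, 694, 1790]
Total after period 3: 494 + 399 + 354 + 1903 + 694 + 1790 = 5634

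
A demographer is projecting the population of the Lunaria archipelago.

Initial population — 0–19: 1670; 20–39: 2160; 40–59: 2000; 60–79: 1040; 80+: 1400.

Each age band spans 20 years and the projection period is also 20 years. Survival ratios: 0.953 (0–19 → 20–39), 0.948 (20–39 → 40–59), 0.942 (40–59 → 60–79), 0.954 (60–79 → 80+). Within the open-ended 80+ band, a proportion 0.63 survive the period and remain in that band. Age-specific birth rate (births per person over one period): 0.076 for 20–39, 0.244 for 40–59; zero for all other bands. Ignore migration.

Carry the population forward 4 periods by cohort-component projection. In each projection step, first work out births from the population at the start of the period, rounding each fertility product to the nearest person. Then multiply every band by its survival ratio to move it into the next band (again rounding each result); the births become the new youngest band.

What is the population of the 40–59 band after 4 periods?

561

After projecting period 1:
Births: 2160 * 0.076 = 164 ; 2000 * 0.244 = 488 ⇒ total 652
20–39: 1670 * 0.953 = 1592
40–59: 2160 * 0.948 = 2048
60–79: 2000 * 0.942 = 1884
80+: 1040 * 0.954 + 1400 * 0.63 = 992 + 882 = 1874
Population now: 0–19=652, 20–39=1592, 40–59=2048, 60–79=1884, 80+=1874
After projecting period 2:
Births: 1592 * 0.076 = 121 ; 2048 * 0.244 = 500 ⇒ total 621
20–39: 652 * 0.953 = 621
40–59: 1592 * 0.948 = 1509
60–79: 2048 * 0.942 = 1929
80+: 1884 * 0.954 + 1874 * 0.63 = 1797 + 1181 = 2978
Population now: 0–19=621, 20–39=621, 40–59=1509, 60–79=1929, 80+=2978
After projecting period 3:
Births: 621 * 0.076 = 47 ; 1509 * 0.244 = 368 ⇒ total 415
20–39: 621 * 0.953 = 592
40–59: 621 * 0.948 = 589
60–79: 1509 * 0.942 = 1421
80+: 1929 * 0.954 + 2978 * 0.63 = 1840 + 1876 = 3716
Population now: 0–19=415, 20–39=592, 40–59=589, 60–79=1421, 80+=3716
After projecting period 4:
Births: 592 * 0.076 = 45 ; 589 * 0.244 = 144 ⇒ total 189
20–39: 415 * 0.953 = 395
40–59: 592 * 0.948 = 561
60–79: 589 * 0.942 = 555
80+: 1421 * 0.954 + 3716 * 0.63 = 1356 + 2341 = 3697
Population now: 0–19=189, 20–39=395, 40–59=561, 60–79=555, 80+=3697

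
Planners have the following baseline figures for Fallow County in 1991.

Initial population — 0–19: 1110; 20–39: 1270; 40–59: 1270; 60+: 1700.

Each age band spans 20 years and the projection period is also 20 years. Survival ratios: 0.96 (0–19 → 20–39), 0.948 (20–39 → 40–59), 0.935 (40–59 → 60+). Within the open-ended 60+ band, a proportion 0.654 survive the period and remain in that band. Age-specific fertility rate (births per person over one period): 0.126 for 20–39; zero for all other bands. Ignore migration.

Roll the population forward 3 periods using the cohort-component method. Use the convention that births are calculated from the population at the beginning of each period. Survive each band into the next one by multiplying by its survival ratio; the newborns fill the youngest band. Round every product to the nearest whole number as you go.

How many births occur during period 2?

134

[period 1]
Births: 1270 * 0.126 = 160
20–39: 1110 * 0.96 = 1066
40–59: 1270 * 0.948 = 1204
60+: 1270 * 0.935 + 1700 * 0.654 = 1187 + 1112 = 2299
→ [160, 1066, 1204, 2299]
[period 2]
Births: 1066 * 0.126 = 134
20–39: 160 * 0.96 = 154
40–59: 1066 * 0.948 = 1011
60+: 1204 * 0.935 + 2299 * 0.654 = 1126 + 1504 = 2630
→ [134, 154, 1011, 2630]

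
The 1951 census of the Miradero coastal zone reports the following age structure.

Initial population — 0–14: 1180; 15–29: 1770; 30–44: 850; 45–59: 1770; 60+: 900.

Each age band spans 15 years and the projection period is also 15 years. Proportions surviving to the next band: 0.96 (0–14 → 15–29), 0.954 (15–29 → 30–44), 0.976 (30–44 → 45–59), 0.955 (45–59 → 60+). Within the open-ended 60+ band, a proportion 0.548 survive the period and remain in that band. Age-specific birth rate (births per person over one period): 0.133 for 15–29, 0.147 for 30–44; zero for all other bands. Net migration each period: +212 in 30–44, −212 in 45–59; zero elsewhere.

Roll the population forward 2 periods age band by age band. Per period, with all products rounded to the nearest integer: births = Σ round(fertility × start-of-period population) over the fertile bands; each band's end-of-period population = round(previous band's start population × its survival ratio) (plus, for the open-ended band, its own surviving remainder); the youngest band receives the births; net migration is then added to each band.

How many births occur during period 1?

Period 1:
Births: 1770 × 0.133 = 235, 850 × 0.147 = 125 → total 360
15–29: 1180 × 0.96 = 1133
30–44: 1770 × 0.954 = 1689
45–59: 850 × 0.976 = 830
60+: 1770 × 0.955 + 900 × 0.548 = 1690 + 493 = 2183
Net migration: 30–44 + 212 → 1901; 45–59 − 212 → 618
→ [360, 1133, 1901, 618, 2183]

360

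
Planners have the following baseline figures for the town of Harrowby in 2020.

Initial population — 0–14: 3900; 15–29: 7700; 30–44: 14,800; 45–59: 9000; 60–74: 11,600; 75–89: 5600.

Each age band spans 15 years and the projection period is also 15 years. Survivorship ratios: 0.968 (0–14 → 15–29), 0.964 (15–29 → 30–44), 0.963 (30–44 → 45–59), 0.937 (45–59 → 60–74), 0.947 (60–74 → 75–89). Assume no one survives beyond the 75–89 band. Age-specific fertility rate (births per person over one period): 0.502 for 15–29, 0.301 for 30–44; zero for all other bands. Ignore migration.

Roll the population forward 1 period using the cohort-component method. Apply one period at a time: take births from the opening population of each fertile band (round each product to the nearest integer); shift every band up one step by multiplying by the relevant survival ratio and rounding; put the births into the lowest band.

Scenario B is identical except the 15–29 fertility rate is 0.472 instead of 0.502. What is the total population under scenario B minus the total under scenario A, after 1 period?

(Bands numbered youngest = 1 to oldest = 6.)
— Period 1 —
Births: 7700 * 0.502 = 3865  |  14800 * 0.301 = 4455 → 8320
Band 2: 3900 * 0.968 = 3775
Band 3: 7700 * 0.964 = 7423
Band 4: 14800 * 0.963 = 14252
Band 5: 9000 * 0.937 = 8433
Band 6: 11600 * 0.947 = 10985
Giving 8320 / 3775 / 7423 / 14252 / 8433 / 10985.
Scenario A total after 1 period: 53188
Scenario B projection —
— Period 1 —
Births: 7700 * 0.472 = 3634  |  14800 * 0.301 = 4455 → 8089
Band 2: 3900 * 0.968 = 3775
Band 3: 7700 * 0.964 = 7423
Band 4: 14800 * 0.963 = 14252
Band 5: 9000 * 0.937 = 8433
Band 6: 11600 * 0.947 = 10985
Giving 8089 / 3775 / 7423 / 14252 / 8433 / 10985.
Scenario B total after 1 period: 52957
Difference B − A = 52957 − 53188 = -231

-231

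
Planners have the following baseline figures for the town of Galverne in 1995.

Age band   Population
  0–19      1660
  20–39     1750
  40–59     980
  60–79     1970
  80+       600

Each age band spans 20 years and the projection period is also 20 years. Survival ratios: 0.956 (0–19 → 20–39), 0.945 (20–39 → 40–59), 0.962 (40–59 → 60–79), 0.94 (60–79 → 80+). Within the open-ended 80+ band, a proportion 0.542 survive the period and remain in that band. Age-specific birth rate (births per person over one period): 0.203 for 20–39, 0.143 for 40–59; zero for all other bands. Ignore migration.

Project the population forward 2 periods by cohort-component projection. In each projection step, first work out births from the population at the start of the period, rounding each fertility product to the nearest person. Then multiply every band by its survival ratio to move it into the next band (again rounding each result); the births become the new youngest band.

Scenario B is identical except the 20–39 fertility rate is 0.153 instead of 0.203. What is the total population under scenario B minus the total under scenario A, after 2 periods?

-162

[period 1]
Births: 1750 × 0.203 = 355  |  980 × 0.143 = 140 ⇒ total 495
20–39: 1660 × 0.956 = 1587
40–59: 1750 × 0.945 = 1654
60–79: 980 × 0.962 = 943
80+: 1970 × 0.94 + 600 × 0.542 = 1852 + 325 = 2177
→ [495, 1587, 1654, 943, 2177]
[period 2]
Births: 1587 × 0.203 = 322  |  1654 × 0.143 = 237 ⇒ total 559
20–39: 495 × 0.956 = 473
40–59: 1587 × 0.945 = 1500
60–79: 1654 × 0.962 = 1591
80+: 943 × 0.94 + 2177 × 0.542 = 886 + 1180 = 2066
→ [559, 473, 1500, 1591, 2066]
Scenario A total after 2 periods: 6189
Scenario B projection —
[period 1]
Births: 1750 × 0.153 = 268  |  980 × 0.143 = 140 ⇒ total 408
20–39: 1660 × 0.956 = 1587
40–59: 1750 × 0.945 = 1654
60–79: 980 × 0.962 = 943
80+: 1970 × 0.94 + 600 × 0.542 = 1852 + 325 = 2177
→ [408, 1587, 1654, 943, 2177]
[period 2]
Births: 1587 × 0.153 = 243  |  1654 × 0.143 = 237 ⇒ total 480
20–39: 408 × 0.956 = 390
40–59: 1587 × 0.945 = 1500
60–79: 1654 × 0.962 = 1591
80+: 943 × 0.94 + 2177 × 0.542 = 886 + 1180 = 2066
→ [480, 390, 1500, 1591, 2066]
Scenario B total after 2 periods: 6027
Difference B − A = 6027 − 6189 = -162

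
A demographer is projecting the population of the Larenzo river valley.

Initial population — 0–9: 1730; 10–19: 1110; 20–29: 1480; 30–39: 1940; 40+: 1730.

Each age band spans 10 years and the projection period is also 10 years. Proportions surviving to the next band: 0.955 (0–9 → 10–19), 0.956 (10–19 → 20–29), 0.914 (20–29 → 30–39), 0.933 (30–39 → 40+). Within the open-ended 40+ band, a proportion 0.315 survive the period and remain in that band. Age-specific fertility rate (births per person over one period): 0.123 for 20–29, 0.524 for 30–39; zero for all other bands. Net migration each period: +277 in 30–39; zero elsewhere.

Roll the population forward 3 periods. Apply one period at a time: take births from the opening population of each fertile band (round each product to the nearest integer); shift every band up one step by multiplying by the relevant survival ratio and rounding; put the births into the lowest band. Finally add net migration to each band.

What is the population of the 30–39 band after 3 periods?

Period 1.
Births: 1480 * 0.123 = 182 ; 1940 * 0.524 = 1017 → total 1199
10–19: 1730 * 0.955 = 1652
20–29: 1110 * 0.956 = 1061
30–39: 1480 * 0.914 = 1353
40+: 1940 * 0.933 + 1730 * 0.315 = 1810 + 545 = 2355
Net migration: 30–39 + 277 → 1630
End of period: [1199, 1652, 1061, 1630, 2355]
Period 2.
Births: 1061 * 0.123 = 131 ; 1630 * 0.524 = 854 → total 985
10–19: 1199 * 0.955 = 1145
20–29: 1652 * 0.956 = 1579
30–39: 1061 * 0.914 = 970
40+: 1630 * 0.933 + 2355 * 0.315 = 1521 + 742 = 2263
Net migration: 30–39 + 277 → 1247
End of period: [985, 1145, 1579, 1247, 2263]
Period 3.
Births: 1579 * 0.123 = 194 ; 1247 * 0.524 = 653 → total 847
10–19: 985 * 0.955 = 941
20–29: 1145 * 0.956 = 1095
30–39: 1579 * 0.914 = 1443
40+: 1247 * 0.933 + 2263 * 0.315 = 1163 + 713 = 1876
Net migration: 30–39 + 277 → 1720
End of period: [847, 941, 1095, 1720, 1876]

1720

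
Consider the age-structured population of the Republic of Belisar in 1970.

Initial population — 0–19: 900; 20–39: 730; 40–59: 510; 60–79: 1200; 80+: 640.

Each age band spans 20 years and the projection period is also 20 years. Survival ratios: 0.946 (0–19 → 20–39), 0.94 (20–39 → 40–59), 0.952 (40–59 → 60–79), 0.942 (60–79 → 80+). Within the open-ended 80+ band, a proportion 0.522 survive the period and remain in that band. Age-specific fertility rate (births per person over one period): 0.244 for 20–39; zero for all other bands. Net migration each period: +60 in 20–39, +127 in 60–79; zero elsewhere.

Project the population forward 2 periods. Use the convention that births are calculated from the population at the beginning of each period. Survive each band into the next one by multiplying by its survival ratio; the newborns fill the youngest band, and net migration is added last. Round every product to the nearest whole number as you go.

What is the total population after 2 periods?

— Period 1 —
Births: 730 × 0.244 = 178
20–39: 900 × 0.946 = 851
40–59: 730 × 0.94 = 686
60–79: 510 × 0.952 = 486
80+: 1200 × 0.942 + 640 × 0.522 = 1130 + 334 = 1464
Net migration: 20–39 + 60 → 911; 60–79 + 127 → 613
Population now: 0–19=178, 20–39=911, 40–59=686, 60–79=613, 80+=1464
— Period 2 —
Births: 911 × 0.244 = 222
20–39: 178 × 0.946 = 168
40–59: 911 × 0.94 = 856
60–79: 686 × 0.952 = 653
80+: 613 × 0.942 + 1464 × 0.522 = 577 + 764 = 1341
Net migration: 20–39 + 60 → 228; 60–79 + 127 → 780
Population now: 0–19=222, 20–39=228, 40–59=856, 60–79=780, 80+=1341
Total after period 2: 222 + 228 + 856 + 780 + 1341 = 3427

3427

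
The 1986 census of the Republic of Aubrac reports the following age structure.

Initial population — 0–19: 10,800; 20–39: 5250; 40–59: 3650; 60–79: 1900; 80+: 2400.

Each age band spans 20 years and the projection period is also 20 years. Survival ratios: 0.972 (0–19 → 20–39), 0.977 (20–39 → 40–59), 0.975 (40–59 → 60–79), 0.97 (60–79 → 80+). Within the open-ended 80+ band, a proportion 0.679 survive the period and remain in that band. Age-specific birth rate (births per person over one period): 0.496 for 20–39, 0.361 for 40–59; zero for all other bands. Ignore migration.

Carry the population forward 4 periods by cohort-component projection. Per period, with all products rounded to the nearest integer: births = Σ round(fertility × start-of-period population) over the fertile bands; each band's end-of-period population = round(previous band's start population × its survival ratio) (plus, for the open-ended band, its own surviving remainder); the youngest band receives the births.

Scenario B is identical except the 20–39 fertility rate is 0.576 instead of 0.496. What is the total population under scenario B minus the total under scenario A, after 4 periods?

Period 1.
Births: 5250 × 0.496 = 2604 ; 3650 × 0.361 = 1318 → 3922
20–39: 10800 × 0.972 = 10498
40–59: 5250 × 0.977 = 5129
60–79: 3650 × 0.975 = 3559
80+: 1900 × 0.97 + 2400 × 0.679 = 1843 + 1630 = 3473
Population now: 0–19=3922, 20–39=10498, 40–59=5129, 60–79=3559, 80+=3473
Period 2.
Births: 10498 × 0.496 = 5207 ; 5129 × 0.361 = 1852 → 7059
20–39: 3922 × 0.972 = 3812
40–59: 10498 × 0.977 = 10257
60–79: 5129 × 0.975 = 5001
80+: 3559 × 0.97 + 3473 × 0.679 = 3452 + 2358 = 5810
Population now: 0–19=7059, 20–39=3812, 40–59=10257, 60–79=5001, 80+=5810
Period 3.
Births: 3812 × 0.496 = 1891 ; 10257 × 0.361 = 3703 → 5594
20–39: 7059 × 0.972 = 6861
40–59: 3812 × 0.977 = 3724
60–79: 10257 × 0.975 = 10001
80+: 5001 × 0.97 + 5810 × 0.679 = 4851 + 3945 = 8796
Population now: 0–19=5594, 20–39=6861, 40–59=3724, 60–79=10001, 80+=8796
Period 4.
Births: 6861 × 0.496 = 3403 ; 3724 × 0.361 = 1344 → 4747
20–39: 5594 × 0.972 = 5437
40–59: 6861 × 0.977 = 6703
60–79: 3724 × 0.975 = 3631
80+: 10001 × 0.97 + 8796 × 0.679 = 9701 + 5972 = 15673
Population now: 0–19=4747, 20–39=5437, 40–59=6703, 60–79=3631, 80+=15673
Scenario A total after 4 periods: 36191
Scenario B projection —
Period 1.
Births: 5250 × 0.576 = 3024 ; 3650 × 0.361 = 1318 → 4342
20–39: 10800 × 0.972 = 10498
40–59: 5250 × 0.977 = 5129
60–79: 3650 × 0.975 = 3559
80+: 1900 × 0.97 + 2400 × 0.679 = 1843 + 1630 = 3473
Population now: 0–19=4342, 20–39=10498, 40–59=5129, 60–79=3559, 80+=3473
Period 2.
Births: 10498 × 0.576 = 6047 ; 5129 × 0.361 = 1852 → 7899
20–39: 4342 × 0.972 = 4220
40–59: 10498 × 0.977 = 10257
60–79: 5129 × 0.975 = 5001
80+: 3559 × 0.97 + 3473 × 0.679 = 3452 + 2358 = 5810
Population now: 0–19=7899, 20–39=4220, 40–59=10257, 60–79=5001, 80+=5810
Period 3.
Births: 4220 × 0.576 = 2431 ; 10257 × 0.361 = 3703 → 6134
20–39: 7899 × 0.972 = 7678
40–59: 4220 × 0.977 = 4123
60–79: 10257 × 0.975 = 10001
80+: 5001 × 0.97 + 5810 × 0.679 = 4851 + 3945 = 8796
Population now: 0–19=6134, 20–39=7678, 40–59=4123, 60–79=10001, 80+=8796
Period 4.
Births: 7678 × 0.576 = 4423 ; 4123 × 0.361 = 1488 → 5911
20–39: 6134 × 0.972 = 5962
40–59: 7678 × 0.977 = 7501
60–79: 4123 × 0.975 = 4020
80+: 10001 × 0.97 + 8796 × 0.679 = 9701 + 5972 = 15673
Population now: 0–19=5911, 20–39=5962, 40–59=7501, 60–79=4020, 80+=15673
Scenario B total after 4 periods: 39067
Difference B − A = 39067 − 36191 = 2876

2876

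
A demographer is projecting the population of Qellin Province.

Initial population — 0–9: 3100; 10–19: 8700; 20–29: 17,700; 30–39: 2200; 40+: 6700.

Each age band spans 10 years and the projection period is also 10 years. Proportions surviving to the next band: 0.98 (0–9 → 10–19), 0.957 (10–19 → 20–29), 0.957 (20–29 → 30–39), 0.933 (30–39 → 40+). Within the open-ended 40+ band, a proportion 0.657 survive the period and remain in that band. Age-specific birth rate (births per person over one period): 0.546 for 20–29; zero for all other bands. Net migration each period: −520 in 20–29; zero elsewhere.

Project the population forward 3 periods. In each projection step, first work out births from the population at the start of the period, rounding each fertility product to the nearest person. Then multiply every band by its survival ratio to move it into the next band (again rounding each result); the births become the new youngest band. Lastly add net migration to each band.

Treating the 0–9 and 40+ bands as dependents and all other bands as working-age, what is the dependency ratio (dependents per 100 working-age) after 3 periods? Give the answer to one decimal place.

142.9

Numbering the bands 1..5 from youngest to oldest:
Period 1:
Births: 17700 × 0.546 = 9664
Band 2: 3100 × 0.98 = 3038
Band 3: 8700 × 0.957 = 8326
Band 4: 17700 × 0.957 = 16939
Band 5: 2200 × 0.933 + 6700 × 0.657 = 2053 + 4402 = 6455
Net migration: Band 3 − 520 → 7806
→ [9664, 3038, 7806, 16939, 6455]
Period 2:
Births: 7806 × 0.546 = 4262
Band 2: 9664 × 0.98 = 9471
Band 3: 3038 × 0.957 = 2907
Band 4: 7806 × 0.957 = 7470
Band 5: 16939 × 0.933 + 6455 × 0.657 = 15804 + 4241 = 20045
Net migration: Band 3 − 520 → 2387
→ [4262, 9471, 2387, 7470, 20045]
Period 3:
Births: 2387 × 0.546 = 1303
Band 2: 4262 × 0.98 = 4177
Band 3: 9471 × 0.957 = 9064
Band 4: 2387 × 0.957 = 2284
Band 5: 7470 × 0.933 + 20045 × 0.657 = 6970 + 13170 = 20140
Net migration: Band 3 − 520 → 8544
→ [1303, 4177, 8544, 2284, 20140]
Dependents (band 0–9 + band 40+) = 1303 + 20140 = 21443; working-age = 15005; ratio = 21443/15005 × 100 = 142.9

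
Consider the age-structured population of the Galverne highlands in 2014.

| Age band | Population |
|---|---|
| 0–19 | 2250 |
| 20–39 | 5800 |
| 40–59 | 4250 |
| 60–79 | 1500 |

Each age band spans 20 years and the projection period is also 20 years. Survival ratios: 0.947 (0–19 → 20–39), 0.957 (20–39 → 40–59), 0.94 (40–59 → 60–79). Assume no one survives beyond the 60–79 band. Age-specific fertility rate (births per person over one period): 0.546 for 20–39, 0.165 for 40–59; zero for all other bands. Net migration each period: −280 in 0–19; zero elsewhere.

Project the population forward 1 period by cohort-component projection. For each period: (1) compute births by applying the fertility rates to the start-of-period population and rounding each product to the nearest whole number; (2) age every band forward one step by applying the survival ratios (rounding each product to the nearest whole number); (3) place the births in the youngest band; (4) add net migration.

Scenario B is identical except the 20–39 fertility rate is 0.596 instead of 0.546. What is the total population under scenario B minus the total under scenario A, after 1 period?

290

Numbering the groups 1..4 from youngest to oldest:
[period 1]
Births: 5800 × 0.546 = 3167  |  4250 × 0.165 = 701 → total 3868
Group 2: 2250 × 0.947 = 2131
Group 3: 5800 × 0.957 = 5551
Group 4: 4250 × 0.94 = 3995
Net migration: Group 1 − 280 → 3588
→ [3588, 2131, 5551, 3995]
Scenario A total after 1 period: 15265
Scenario B projection —
[period 1]
Births: 5800 × 0.596 = 3457  |  4250 × 0.165 = 701 → total 4158
Group 2: 2250 × 0.947 = 2131
Group 3: 5800 × 0.957 = 5551
Group 4: 4250 × 0.94 = 3995
Net migration: Group 1 − 280 → 3878
→ [3878, 2131, 5551, 3995]
Scenario B total after 1 period: 15555
Difference B − A = 15555 − 15265 = 290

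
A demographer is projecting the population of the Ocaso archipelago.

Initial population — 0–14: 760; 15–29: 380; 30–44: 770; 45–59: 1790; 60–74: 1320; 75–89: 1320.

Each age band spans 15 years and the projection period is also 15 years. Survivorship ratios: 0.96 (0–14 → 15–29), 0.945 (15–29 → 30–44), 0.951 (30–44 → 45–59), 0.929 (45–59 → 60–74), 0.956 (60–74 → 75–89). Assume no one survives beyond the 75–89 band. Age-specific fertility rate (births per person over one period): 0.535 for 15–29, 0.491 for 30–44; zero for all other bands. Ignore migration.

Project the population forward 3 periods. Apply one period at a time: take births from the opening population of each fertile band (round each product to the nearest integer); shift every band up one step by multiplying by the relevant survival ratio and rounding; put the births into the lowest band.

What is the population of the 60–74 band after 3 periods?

317

(Groups numbered youngest = 1 to oldest = 6.)
— Period 1 —
Births: 380 × 0.535 = 203 ; 770 × 0.491 = 378 → total 581
Group 2: 760 × 0.96 = 730
Group 3: 380 × 0.945 = 359
Group 4: 770 × 0.951 = 732
Group 5: 1790 × 0.929 = 1663
Group 6: 1320 × 0.956 = 1262
End of period: [581, 730, 359, 732, 1663, 1262]
— Period 2 —
Births: 730 × 0.535 = 391 ; 359 × 0.491 = 176 → total 567
Group 2: 581 × 0.96 = 558
Group 3: 730 × 0.945 = 690
Group 4: 359 × 0.951 = 341
Group 5: 732 × 0.929 = 680
Group 6: 1663 × 0.956 = 1590
End of period: [567, 558, 690, 341, 680, 1590]
— Period 3 —
Births: 558 × 0.535 = 299 ; 690 × 0.491 = 339 → total 638
Group 2: 567 × 0.96 = 544
Group 3: 558 × 0.945 = 527
Group 4: 690 × 0.951 = 656
Group 5: 341 × 0.929 = 317
Group 6: 680 × 0.956 = 650
End of period: [638, 544, 527, 656, 317, 650]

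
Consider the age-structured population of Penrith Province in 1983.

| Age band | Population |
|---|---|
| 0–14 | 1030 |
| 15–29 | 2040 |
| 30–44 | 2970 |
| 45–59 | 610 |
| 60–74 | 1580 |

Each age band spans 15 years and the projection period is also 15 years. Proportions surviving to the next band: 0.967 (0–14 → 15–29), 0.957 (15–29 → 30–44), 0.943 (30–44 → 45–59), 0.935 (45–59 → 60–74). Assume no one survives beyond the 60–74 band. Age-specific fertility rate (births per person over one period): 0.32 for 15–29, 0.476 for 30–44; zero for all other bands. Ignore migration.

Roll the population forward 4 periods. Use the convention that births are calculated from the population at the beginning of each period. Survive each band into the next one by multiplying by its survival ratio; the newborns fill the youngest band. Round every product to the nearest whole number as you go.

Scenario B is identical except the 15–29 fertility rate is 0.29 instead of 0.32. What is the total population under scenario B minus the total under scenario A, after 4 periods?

-227

[period 1]
Births: 2040 * 0.32 = 653  |  2970 * 0.476 = 1414 — total 2067
15–29: 1030 * 0.967 = 996
30–44: 2040 * 0.957 = 1952
45–59: 2970 * 0.943 = 2801
60–74: 610 * 0.935 = 570
→ [2067, 996, 1952, 2801, 570]
[period 2]
Births: 996 * 0.32 = 319  |  1952 * 0.476 = 929 — total 1248
15–29: 2067 * 0.967 = 1999
30–44: 996 * 0.957 = 953
45–59: 1952 * 0.943 = 1841
60–74: 2801 * 0.935 = 2619
→ [1248, 1999, 953, 1841, 2619]
[period 3]
Births: 1999 * 0.32 = 640  |  953 * 0.476 = 454 — total 1094
15–29: 1248 * 0.967 = 1207
30–44: 1999 * 0.957 = 1913
45–59: 953 * 0.943 = 899
60–74: 1841 * 0.935 = 1721
→ [1094, 1207, 1913, 899, 1721]
[period 4]
Births: 1207 * 0.32 = 386  |  1913 * 0.476 = 911 — total 1297
15–29: 1094 * 0.967 = 1058
30–44: 1207 * 0.957 = 1155
45–59: 1913 * 0.943 = 1804
60–74: 899 * 0.935 = 841
→ [1297, 1058, 1155, 1804, 841]
Scenario A total after 4 periods: 6155
Scenario B projection —
[period 1]
Births: 2040 * 0.29 = 592  |  2970 * 0.476 = 1414 — total 2006
15–29: 1030 * 0.967 = 996
30–44: 2040 * 0.957 = 1952
45–59: 2970 * 0.943 = 2801
60–74: 610 * 0.935 = 570
→ [2006, 996, 1952, 2801, 570]
[period 2]
Births: 996 * 0.29 = 289  |  1952 * 0.476 = 929 — total 1218
15–29: 2006 * 0.967 = 1940
30–44: 996 * 0.957 = 953
45–59: 1952 * 0.943 = 1841
60–74: 2801 * 0.935 = 2619
→ [1218, 1940, 953, 1841, 2619]
[period 3]
Births: 1940 * 0.29 = 563  |  953 * 0.476 = 454 — total 1017
15–29: 1218 * 0.967 = 1178
30–44: 1940 * 0.957 = 1857
45–59: 953 * 0.943 = 899
60–74: 1841 * 0.935 = 1721
→ [1017, 1178, 1857, 899, 1721]
[period 4]
Births: 1178 * 0.29 = 342  |  1857 * 0.476 = 884 — total 1226
15–29: 1017 * 0.967 = 983
30–44: 1178 * 0.957 = 1127
45–59: 1857 * 0.943 = 1751
60–74: 899 * 0.935 = 841
→ [1226, 983, 1127, 1751, 841]
Scenario B total after 4 periods: 5928
Difference B − A = 5928 − 6155 = -227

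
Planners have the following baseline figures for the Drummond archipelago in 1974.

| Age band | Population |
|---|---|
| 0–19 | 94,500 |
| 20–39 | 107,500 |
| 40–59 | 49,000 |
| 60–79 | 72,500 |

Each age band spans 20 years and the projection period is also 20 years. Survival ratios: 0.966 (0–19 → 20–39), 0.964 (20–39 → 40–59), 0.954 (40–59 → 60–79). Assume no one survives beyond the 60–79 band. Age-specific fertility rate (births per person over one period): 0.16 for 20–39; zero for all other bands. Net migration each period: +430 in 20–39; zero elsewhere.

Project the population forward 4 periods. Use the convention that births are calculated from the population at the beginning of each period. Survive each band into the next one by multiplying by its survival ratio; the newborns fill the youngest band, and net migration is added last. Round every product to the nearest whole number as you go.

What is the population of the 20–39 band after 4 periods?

3064

Call the bands 1 to 4, youngest first.
After projecting period 1:
Births: 107500 × 0.16 = 17200
Band 2: 94500 × 0.966 = 91287
Band 3: 107500 × 0.964 = 103630
Band 4: 49000 × 0.954 = 46746
Net migration: Band 2 + 430 → 91717
Population now: 0–19=17200, 20–39=91717, 40–59=103630, 60–79=46746
After projecting period 2:
Births: 91717 × 0.16 = 14675
Band 2: 17200 × 0.966 = 16615
Band 3: 91717 × 0.964 = 88415
Band 4: 103630 × 0.954 = 98863
Net migration: Band 2 + 430 → 17045
Population now: 0–19=14675, 20–39=17045, 40–59=88415, 60–79=98863
After projecting period 3:
Births: 17045 × 0.16 = 2727
Band 2: 14675 × 0.966 = 14176
Band 3: 17045 × 0.964 = 16431
Band 4: 88415 × 0.954 = 84348
Net migration: Band 2 + 430 → 14606
Population now: 0–19=2727, 20–39=14606, 40–59=16431, 60–79=84348
After projecting period 4:
Births: 14606 × 0.16 = 2337
Band 2: 2727 × 0.966 = 2634
Band 3: 14606 × 0.964 = 14080
Band 4: 16431 × 0.954 = 15675
Net migration: Band 2 + 430 → 3064
Population now: 0–19=2337, 20–39=3064, 40–59=14080, 60–79=15675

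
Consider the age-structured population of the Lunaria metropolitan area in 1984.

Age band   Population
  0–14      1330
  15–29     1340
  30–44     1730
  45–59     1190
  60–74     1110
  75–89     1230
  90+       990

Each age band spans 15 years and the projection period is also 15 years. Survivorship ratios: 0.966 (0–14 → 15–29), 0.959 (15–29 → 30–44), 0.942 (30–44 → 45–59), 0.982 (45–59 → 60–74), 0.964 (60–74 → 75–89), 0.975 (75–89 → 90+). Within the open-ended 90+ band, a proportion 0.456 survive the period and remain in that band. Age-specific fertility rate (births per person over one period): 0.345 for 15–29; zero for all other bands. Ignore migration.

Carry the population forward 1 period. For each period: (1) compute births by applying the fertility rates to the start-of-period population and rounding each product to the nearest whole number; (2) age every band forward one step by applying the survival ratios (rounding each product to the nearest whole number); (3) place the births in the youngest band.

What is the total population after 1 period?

(Groups numbered youngest = 1 to oldest = 7.)
Period 1:
Births: 1340 × 0.345 = 462
Group 2: 1330 × 0.966 = 1285
Group 3: 1340 × 0.959 = 1285
Group 4: 1730 × 0.942 = 1630
Group 5: 1190 × 0.982 = 1169
Group 6: 1110 × 0.964 = 1070
Group 7: 1230 × 0.975 + 990 × 0.456 = 1199 + 451 = 1650
Population now: 0–14=462, 15–29=1285, 30–44=1285, 45–59=1630, 60–74=1169, 75–89=1070, 90+=1650
Total after period 1: 462 + 1285 + 1285 + 1630 + 1169 + 1070 + 1650 = 8551

8551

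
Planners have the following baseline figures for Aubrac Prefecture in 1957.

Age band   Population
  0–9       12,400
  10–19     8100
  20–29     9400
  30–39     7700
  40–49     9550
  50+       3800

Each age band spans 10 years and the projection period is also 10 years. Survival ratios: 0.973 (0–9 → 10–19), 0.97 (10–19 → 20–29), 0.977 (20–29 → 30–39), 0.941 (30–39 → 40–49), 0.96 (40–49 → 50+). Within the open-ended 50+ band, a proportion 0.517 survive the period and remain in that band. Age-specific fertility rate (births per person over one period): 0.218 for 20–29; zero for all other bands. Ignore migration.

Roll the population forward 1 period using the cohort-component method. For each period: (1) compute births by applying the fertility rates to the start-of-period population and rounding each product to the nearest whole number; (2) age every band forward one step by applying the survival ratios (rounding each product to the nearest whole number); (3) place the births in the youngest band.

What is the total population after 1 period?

49534

(Bands numbered youngest = 1 to oldest = 6.)
[period 1]
Births: 9400 × 0.218 = 2049
Band 2: 12400 × 0.973 = 12065
Band 3: 8100 × 0.97 = 7857
Band 4: 9400 × 0.977 = 9184
Band 5: 7700 × 0.941 = 7246
Band 6: 9550 × 0.96 + 3800 × 0.517 = 9168 + 1965 = 11133
→ [2049, 12065, 7857, 9184, 7246, 11133]
Total after period 1: 2049 + 12065 + 7857 + 9184 + 7246 + 11133 = 49534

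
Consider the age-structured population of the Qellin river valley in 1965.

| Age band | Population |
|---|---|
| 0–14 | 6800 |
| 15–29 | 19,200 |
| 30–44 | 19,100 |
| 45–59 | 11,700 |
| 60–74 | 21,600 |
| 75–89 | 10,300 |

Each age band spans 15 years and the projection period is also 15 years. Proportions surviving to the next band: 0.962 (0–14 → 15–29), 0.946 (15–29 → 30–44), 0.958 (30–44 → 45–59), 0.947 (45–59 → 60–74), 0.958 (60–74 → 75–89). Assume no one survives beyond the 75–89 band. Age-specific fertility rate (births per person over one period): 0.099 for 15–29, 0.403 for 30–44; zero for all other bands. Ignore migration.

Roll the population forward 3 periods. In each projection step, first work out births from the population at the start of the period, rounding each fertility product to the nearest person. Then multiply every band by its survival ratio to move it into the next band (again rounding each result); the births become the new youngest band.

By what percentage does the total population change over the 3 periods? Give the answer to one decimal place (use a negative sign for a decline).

-33.7

[period 1]
Births: 19200 * 0.099 = 1901 ; 19100 * 0.403 = 7697 → 9598
15–29: 6800 * 0.962 = 6542
30–44: 19200 * 0.946 = 18163
45–59: 19100 * 0.958 = 18298
60–74: 11700 * 0.947 = 11080
75–89: 21600 * 0.958 = 20693
Population now: 0–14=9598, 15–29=6542, 30–44=18163, 45–59=18298, 60–74=11080, 75–89=20693
[period 2]
Births: 6542 * 0.099 = 648 ; 18163 * 0.403 = 7320 → 7968
15–29: 9598 * 0.962 = 9233
30–44: 6542 * 0.946 = 6189
45–59: 18163 * 0.958 = 17400
60–74: 18298 * 0.947 = 17328
75–89: 11080 * 0.958 = 10615
Population now: 0–14=7968, 15–29=9233, 30–44=6189, 45–59=17400, 60–74=17328, 75–89=10615
[period 3]
Births: 9233 * 0.099 = 914 ; 6189 * 0.403 = 2494 → 3408
15–29: 7968 * 0.962 = 7665
30–44: 9233 * 0.946 = 8734
45–59: 6189 * 0.958 = 5929
60–74: 17400 * 0.947 = 16478
75–89: 17328 * 0.958 = 16600
Population now: 0–14=3408, 15–29=7665, 30–44=8734, 45–59=5929, 60–74=16478, 75–89=16600
Total: 88700 → 58814; change = -29886; percentage change = -33.7%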